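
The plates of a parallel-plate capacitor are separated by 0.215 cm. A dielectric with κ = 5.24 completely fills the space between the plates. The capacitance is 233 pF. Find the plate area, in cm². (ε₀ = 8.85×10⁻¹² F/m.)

108 cm²

A = Cd/(κε₀) = 2.33×10⁻¹⁰ × 2.15×10⁻³ / (5.24 × 8.85×10⁻¹²) = 1.08×10⁻² m².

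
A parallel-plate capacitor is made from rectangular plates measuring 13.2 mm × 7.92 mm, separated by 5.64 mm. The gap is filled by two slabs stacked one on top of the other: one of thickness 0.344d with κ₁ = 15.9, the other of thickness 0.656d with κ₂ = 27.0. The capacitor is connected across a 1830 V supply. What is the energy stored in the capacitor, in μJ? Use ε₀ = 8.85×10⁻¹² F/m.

U ≈ 5.98 μJ

A = 13.2 × 7.92 mm² = 1.05×10⁻⁴ m².
Stacked slabs ⇒ two capacitors in series, each with the full plate area.
C₁ = κ₁ε₀A/d₁ = 15.9 × 8.85×10⁻¹² × 1.05×10⁻⁴ / 1.94×10⁻³ = 7.58×10⁻¹² F.
C₂ = κ₂ε₀A/d₂ = 27.0 × 8.85×10⁻¹² × 1.05×10⁻⁴ / 3.70×10⁻³ = 6.75×10⁻¹² F.
C = (1/C₁ + 1/C₂)⁻¹ = 3.57×10⁻¹² F.
U = ½CV² = ½ × 3.57×10⁻¹² × (1830)² = 5.98×10⁻⁶ J.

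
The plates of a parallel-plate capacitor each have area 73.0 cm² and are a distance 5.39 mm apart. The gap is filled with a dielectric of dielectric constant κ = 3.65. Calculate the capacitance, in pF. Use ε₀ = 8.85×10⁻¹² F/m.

43.7 pF

A = 73.0 cm² = 7.30×10⁻³ m².
C = κε₀A/d = 3.65 × 8.85×10⁻¹² × 7.30×10⁻³ / 5.39×10⁻³ = 4.37×10⁻¹¹ F.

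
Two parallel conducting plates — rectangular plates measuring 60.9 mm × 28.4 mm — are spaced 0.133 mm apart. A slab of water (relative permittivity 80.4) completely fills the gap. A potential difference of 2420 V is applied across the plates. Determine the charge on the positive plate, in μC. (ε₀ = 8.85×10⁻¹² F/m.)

22.4 μC

A = 60.9 × 28.4 mm² = 1.73×10⁻³ m².
C = κε₀A/d = 80.4 × 8.85×10⁻¹² × 1.73×10⁻³ / 1.33×10⁻⁴ = 9.25×10⁻⁹ F.
Q = CV = 9.25×10⁻⁹ × 2420 = 2.24×10⁻⁵ C.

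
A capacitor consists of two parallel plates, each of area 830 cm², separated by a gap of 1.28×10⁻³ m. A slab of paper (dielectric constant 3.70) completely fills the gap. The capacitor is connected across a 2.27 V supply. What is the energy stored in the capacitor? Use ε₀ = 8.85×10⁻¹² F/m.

A = 830 cm² = 8.30×10⁻² m².
C = κε₀A/d = 3.70 × 8.85×10⁻¹² × 8.30×10⁻² / 1.28×10⁻³ = 2.12×10⁻⁹ F.
U = ½CV² = ½ × 2.12×10⁻⁹ × (2.27)² = 5.47×10⁻⁹ J.

U ≈ 5.47 nJ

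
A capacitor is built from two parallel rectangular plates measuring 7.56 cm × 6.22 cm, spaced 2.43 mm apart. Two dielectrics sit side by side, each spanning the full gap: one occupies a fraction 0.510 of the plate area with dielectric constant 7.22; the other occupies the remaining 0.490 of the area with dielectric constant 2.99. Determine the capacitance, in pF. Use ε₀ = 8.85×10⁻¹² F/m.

A = 7.56 × 6.22 cm² = 4.70×10⁻³ m².
Side-by-side slabs ⇒ two capacitors in parallel, each spanning the full gap.
C₁ = κ₁ε₀A₁/d = 7.22 × 8.85×10⁻¹² × 2.40×10⁻³ / 2.43×10⁻³ = 6.31×10⁻¹¹ F.
C₂ = κ₂ε₀A₂/d = 2.99 × 8.85×10⁻¹² × 2.30×10⁻³ / 2.43×10⁻³ = 2.51×10⁻¹¹ F.
C = C₁ + C₂ = 8.82×10⁻¹¹ F.

C ≈ 88.2 pF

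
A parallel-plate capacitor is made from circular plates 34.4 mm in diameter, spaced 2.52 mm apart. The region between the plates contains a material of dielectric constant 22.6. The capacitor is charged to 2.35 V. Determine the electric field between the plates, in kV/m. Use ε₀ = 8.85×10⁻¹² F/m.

0.933 kV/m

E = V/d = 2.35 / 2.52×10⁻³ = 9.33×10² V/m.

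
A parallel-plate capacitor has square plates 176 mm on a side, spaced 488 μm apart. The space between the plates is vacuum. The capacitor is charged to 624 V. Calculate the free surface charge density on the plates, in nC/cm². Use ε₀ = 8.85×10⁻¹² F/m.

σ ≈ 1.13 nC/cm²

A = (176 mm)² = 3.10×10⁻² m².
C = ε₀A/d = 8.85×10⁻¹² × 3.10×10⁻² / 4.88×10⁻⁴ = 5.62×10⁻¹⁰ F.
σ = Q/A = CV/A = 5.62×10⁻¹⁰ × 624 / 3.10×10⁻² = 1.13×10⁻⁵ C/m².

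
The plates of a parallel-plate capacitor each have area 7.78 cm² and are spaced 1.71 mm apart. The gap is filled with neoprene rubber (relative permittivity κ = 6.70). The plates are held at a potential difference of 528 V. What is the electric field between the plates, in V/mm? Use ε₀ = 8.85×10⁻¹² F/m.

E ≈ 309 V/mm

E = V/d = 528 / 1.71×10⁻³ = 3.09×10⁵ V/m.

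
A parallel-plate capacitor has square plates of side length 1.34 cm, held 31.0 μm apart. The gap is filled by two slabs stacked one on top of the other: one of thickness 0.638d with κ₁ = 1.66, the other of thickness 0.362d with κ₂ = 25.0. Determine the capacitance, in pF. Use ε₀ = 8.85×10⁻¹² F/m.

129 pF

A = (1.34 cm)² = 1.80×10⁻⁴ m².
Stacked slabs ⇒ two capacitors in series, each with the full plate area.
C₁ = κ₁ε₀A/d₁ = 1.66 × 8.85×10⁻¹² × 1.80×10⁻⁴ / 1.98×10⁻⁵ = 1.33×10⁻¹⁰ F.
C₂ = κ₂ε₀A/d₂ = 25.0 × 8.85×10⁻¹² × 1.80×10⁻⁴ / 1.12×10⁻⁵ = 3.54×10⁻⁹ F.
C = (1/C₁ + 1/C₂)⁻¹ = 1.29×10⁻¹⁰ F.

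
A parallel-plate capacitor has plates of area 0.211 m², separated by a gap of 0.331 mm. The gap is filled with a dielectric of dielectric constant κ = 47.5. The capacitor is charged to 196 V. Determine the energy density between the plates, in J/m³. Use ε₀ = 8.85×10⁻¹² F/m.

E = V/d = 196 / 3.31×10⁻⁴ = 5.92×10⁵ V/m.
u = ½κε₀E² = ½ × 47.5 × 8.85×10⁻¹² × (5.92×10⁵)² = 73.7 J/m³.

u ≈ 73.7 J/m³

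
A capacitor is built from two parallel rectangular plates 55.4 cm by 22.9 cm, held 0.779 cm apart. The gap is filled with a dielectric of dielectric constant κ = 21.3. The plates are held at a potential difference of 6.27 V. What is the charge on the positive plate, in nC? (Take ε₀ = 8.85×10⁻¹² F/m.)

Q ≈ 19.2 nC

A = 55.4 × 22.9 cm² = 0.127 m².
C = κε₀A/d = 21.3 × 8.85×10⁻¹² × 0.127 / 7.79×10⁻³ = 3.07×10⁻⁹ F.
Q = CV = 3.07×10⁻⁹ × 6.27 = 1.92×10⁻⁸ C.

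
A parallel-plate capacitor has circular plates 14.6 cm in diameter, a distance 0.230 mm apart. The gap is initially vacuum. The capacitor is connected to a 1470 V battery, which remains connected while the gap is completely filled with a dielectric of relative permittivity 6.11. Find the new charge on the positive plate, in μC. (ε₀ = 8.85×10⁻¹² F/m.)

A = π(14.6/2 cm)² = 1.67×10⁻² m².
Initially C₁ = ε₀A/d = 8.85×10⁻¹² × 1.67×10⁻² / 2.30×10⁻⁴ = 6.44×10⁻¹⁰ F.
Q₁ = 9.47×10⁻⁷ C.
Battery connected ⇒ V is held fixed. C₂ = 6.11 C₁ and Q = CV, so Q₂/Q₁ = C₂/C₁ = 6.11.
Q₂ = 6.11 × 9.47×10⁻⁷ = 5.79×10⁻⁶ C.

5.79 μC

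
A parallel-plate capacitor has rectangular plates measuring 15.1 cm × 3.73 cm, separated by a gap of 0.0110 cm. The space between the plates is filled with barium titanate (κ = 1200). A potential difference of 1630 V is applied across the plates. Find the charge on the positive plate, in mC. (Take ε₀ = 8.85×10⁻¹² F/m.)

0.886 mC

A = 15.1 × 3.73 cm² = 5.63×10⁻³ m².
C = κε₀A/d = 1200 × 8.85×10⁻¹² × 5.63×10⁻³ / 1.10×10⁻⁴ = 5.44×10⁻⁷ F.
Q = CV = 5.44×10⁻⁷ × 1630 = 8.86×10⁻⁴ C.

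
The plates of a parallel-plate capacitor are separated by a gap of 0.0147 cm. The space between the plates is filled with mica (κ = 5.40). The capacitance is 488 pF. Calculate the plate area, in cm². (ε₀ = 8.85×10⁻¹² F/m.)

A = Cd/(κε₀) = 4.88×10⁻¹⁰ × 1.47×10⁻⁴ / (5.40 × 8.85×10⁻¹²) = 1.50×10⁻³ m².

15.0 cm²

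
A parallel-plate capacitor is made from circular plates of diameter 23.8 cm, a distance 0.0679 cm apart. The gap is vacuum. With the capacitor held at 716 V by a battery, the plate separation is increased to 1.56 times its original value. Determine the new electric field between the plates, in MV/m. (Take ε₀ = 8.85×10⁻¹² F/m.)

A = π(23.8/2 cm)² = 4.45×10⁻² m².
Initially C₁ = ε₀A/d = 8.85×10⁻¹² × 4.45×10⁻² / 6.79×10⁻⁴ = 5.80×10⁻¹⁰ F.
E₁ = 1.05×10⁶ V/m.
Battery connected ⇒ V is held fixed. E = V/d, so E₂/E₁ = d₁/d₂ = 0.641.
E₂ = 0.641 × 1.05×10⁶ = 6.76×10⁵ V/m.

E ≈ 0.676 MV/m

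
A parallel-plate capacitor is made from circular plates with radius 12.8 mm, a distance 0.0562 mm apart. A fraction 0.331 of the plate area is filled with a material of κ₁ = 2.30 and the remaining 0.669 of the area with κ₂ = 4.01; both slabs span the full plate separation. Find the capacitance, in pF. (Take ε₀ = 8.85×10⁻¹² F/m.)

279 pF

A = π(12.8 mm)² = 5.15×10⁻⁴ m².
Side-by-side slabs ⇒ two capacitors in parallel, each spanning the full gap.
C₁ = κ₁ε₀A₁/d = 2.30 × 8.85×10⁻¹² × 1.70×10⁻⁴ / 5.62×10⁻⁵ = 6.17×10⁻¹¹ F.
C₂ = κ₂ε₀A₂/d = 4.01 × 8.85×10⁻¹² × 3.44×10⁻⁴ / 5.62×10⁻⁵ = 2.17×10⁻¹⁰ F.
C = C₁ + C₂ = 2.79×10⁻¹⁰ F.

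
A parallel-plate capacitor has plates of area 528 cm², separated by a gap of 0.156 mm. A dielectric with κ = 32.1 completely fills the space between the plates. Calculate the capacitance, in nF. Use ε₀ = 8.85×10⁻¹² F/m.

C ≈ 96.2 nF

A = 528 cm² = 5.28×10⁻² m².
C = κε₀A/d = 32.1 × 8.85×10⁻¹² × 5.28×10⁻² / 1.56×10⁻⁴ = 9.62×10⁻⁸ F.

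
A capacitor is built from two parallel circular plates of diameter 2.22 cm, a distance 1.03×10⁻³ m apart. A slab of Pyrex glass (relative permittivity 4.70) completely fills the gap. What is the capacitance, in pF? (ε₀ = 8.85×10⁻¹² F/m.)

C ≈ 15.6 pF

A = π(2.22/2 cm)² = 3.87×10⁻⁴ m².
C = κε₀A/d = 4.70 × 8.85×10⁻¹² × 3.87×10⁻⁴ / 1.03×10⁻³ = 1.56×10⁻¹¹ F.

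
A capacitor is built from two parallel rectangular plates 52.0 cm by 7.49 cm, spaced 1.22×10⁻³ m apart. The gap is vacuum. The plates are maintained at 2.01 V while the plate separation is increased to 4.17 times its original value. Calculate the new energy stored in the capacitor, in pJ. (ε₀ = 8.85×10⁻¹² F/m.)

A = 52.0 × 7.49 cm² = 3.89×10⁻² m².
Initially C₁ = ε₀A/d = 8.85×10⁻¹² × 3.89×10⁻² / 1.22×10⁻³ = 2.83×10⁻¹⁰ F.
U₁ = 5.71×10⁻¹⁰ J.
Battery connected ⇒ V is held fixed. C₂ = 0.240 C₁ and U = ½CV², so U₂/U₁ = C₂/C₁ = 0.240.
U₂ = 0.240 × 5.71×10⁻¹⁰ = 1.37×10⁻¹⁰ J.

U ≈ 137 pJ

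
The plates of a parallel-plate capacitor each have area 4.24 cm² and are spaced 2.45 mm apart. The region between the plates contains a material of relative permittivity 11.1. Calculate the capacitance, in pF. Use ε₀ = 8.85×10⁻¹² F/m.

17.0 pF

A = 4.24 cm² = 4.24×10⁻⁴ m².
C = κε₀A/d = 11.1 × 8.85×10⁻¹² × 4.24×10⁻⁴ / 2.45×10⁻³ = 1.70×10⁻¹¹ F.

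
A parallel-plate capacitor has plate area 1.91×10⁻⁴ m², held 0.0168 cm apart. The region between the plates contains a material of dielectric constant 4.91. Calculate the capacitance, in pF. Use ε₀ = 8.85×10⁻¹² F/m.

C ≈ 49.4 pF

C = κε₀A/d = 4.91 × 8.85×10⁻¹² × 1.91×10⁻⁴ / 1.68×10⁻⁴ = 4.94×10⁻¹¹ F.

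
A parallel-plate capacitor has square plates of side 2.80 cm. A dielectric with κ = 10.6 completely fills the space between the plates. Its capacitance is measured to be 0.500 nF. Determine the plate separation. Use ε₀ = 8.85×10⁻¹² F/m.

A = (2.80 cm)² = 7.84×10⁻⁴ m².
d = κε₀A/C = 10.6 × 8.85×10⁻¹² × 7.84×10⁻⁴ / 5.00×10⁻¹⁰ = 1.47×10⁻⁴ m.

d ≈ 147 μm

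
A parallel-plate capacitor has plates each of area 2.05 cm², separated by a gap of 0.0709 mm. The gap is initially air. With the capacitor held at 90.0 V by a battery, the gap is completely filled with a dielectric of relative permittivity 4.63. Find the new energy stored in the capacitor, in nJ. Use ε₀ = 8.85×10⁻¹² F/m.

A = 2.05 cm² = 2.05×10⁻⁴ m².
Initially C₁ = ε₀A/d = 8.85×10⁻¹² × 2.05×10⁻⁴ / 7.09×10⁻⁵ = 2.56×10⁻¹¹ F.
U₁ = 1.04×10⁻⁷ J.
Battery connected ⇒ V is held fixed. C₂ = 4.63 C₁ and U = ½CV², so U₂/U₁ = C₂/C₁ = 4.63.
U₂ = 4.63 × 1.04×10⁻⁷ = 4.80×10⁻⁷ J.

U ≈ 480 nJ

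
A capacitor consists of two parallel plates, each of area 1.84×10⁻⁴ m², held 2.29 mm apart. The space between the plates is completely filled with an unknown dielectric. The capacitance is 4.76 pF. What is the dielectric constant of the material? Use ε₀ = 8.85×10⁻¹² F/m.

κ = Cd/(ε₀A) = 4.76×10⁻¹² × 2.29×10⁻³ / (8.85×10⁻¹² × 1.84×10⁻⁴) = 6.69.

κ ≈ 6.69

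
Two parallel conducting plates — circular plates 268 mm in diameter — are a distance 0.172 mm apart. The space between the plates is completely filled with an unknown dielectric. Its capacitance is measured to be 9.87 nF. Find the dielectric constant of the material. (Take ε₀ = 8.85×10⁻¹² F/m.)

3.40

A = π(268/2 mm)² = 5.64×10⁻² m².
κ = Cd/(ε₀A) = 9.87×10⁻⁹ × 1.72×10⁻⁴ / (8.85×10⁻¹² × 5.64×10⁻²) = 3.40.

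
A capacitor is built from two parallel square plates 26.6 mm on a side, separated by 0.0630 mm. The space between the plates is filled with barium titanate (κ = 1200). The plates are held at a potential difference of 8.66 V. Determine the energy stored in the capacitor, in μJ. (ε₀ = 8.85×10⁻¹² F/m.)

U ≈ 4.47 μJ

A = (26.6 mm)² = 7.08×10⁻⁴ m².
C = κε₀A/d = 1200 × 8.85×10⁻¹² × 7.08×10⁻⁴ / 6.30×10⁻⁵ = 1.19×10⁻⁷ F.
U = ½CV² = ½ × 1.19×10⁻⁷ × (8.66)² = 4.47×10⁻⁶ J.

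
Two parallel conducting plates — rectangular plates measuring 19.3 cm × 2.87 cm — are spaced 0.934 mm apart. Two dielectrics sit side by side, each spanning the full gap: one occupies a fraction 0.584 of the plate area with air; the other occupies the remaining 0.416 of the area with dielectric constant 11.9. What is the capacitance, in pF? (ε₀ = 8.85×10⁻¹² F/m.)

C ≈ 290 pF

A = 19.3 × 2.87 cm² = 5.54×10⁻³ m².
Side-by-side slabs ⇒ two capacitors in parallel, each spanning the full gap.
C₁ = κ₁ε₀A₁/d = 1.00 × 8.85×10⁻¹² × 3.23×10⁻³ / 9.34×10⁻⁴ = 3.07×10⁻¹¹ F.
C₂ = κ₂ε₀A₂/d = 11.9 × 8.85×10⁻¹² × 2.30×10⁻³ / 9.34×10⁻⁴ = 2.60×10⁻¹⁰ F.
C = C₁ + C₂ = 2.90×10⁻¹⁰ F.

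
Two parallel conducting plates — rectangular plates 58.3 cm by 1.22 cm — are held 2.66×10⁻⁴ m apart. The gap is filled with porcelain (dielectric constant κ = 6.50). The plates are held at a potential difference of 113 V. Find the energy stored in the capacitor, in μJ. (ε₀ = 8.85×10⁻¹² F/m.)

9.82 μJ

A = 58.3 × 1.22 cm² = 7.11×10⁻³ m².
C = κε₀A/d = 6.50 × 8.85×10⁻¹² × 7.11×10⁻³ / 2.66×10⁻⁴ = 1.54×10⁻⁹ F.
U = ½CV² = ½ × 1.54×10⁻⁹ × (113)² = 9.82×10⁻⁶ J.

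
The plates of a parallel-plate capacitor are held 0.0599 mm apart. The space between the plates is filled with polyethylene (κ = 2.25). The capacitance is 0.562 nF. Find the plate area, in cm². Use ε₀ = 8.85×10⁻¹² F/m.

A = Cd/(κε₀) = 5.62×10⁻¹⁰ × 5.99×10⁻⁵ / (2.25 × 8.85×10⁻¹²) = 1.69×10⁻³ m².

A ≈ 16.9 cm²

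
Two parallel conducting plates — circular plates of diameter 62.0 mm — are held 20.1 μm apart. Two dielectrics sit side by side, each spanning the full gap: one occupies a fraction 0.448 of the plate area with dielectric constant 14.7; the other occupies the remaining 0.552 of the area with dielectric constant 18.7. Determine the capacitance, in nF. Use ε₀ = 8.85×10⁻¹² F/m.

C ≈ 22.5 nF

A = π(62.0/2 mm)² = 3.02×10⁻³ m².
Side-by-side slabs ⇒ two capacitors in parallel, each spanning the full gap.
C₁ = κ₁ε₀A₁/d = 14.7 × 8.85×10⁻¹² × 1.35×10⁻³ / 2.01×10⁻⁵ = 8.75×10⁻⁹ F.
C₂ = κ₂ε₀A₂/d = 18.7 × 8.85×10⁻¹² × 1.67×10⁻³ / 2.01×10⁻⁵ = 1.37×10⁻⁸ F.
C = C₁ + C₂ = 2.25×10⁻⁸ F.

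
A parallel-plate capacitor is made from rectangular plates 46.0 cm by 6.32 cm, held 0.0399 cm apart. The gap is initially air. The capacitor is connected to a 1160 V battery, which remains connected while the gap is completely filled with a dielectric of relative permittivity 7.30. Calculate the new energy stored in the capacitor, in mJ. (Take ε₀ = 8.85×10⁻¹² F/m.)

U ≈ 3.17 mJ

A = 46.0 × 6.32 cm² = 2.91×10⁻² m².
Initially C₁ = ε₀A/d = 8.85×10⁻¹² × 2.91×10⁻² / 3.99×10⁻⁴ = 6.45×10⁻¹⁰ F.
U₁ = 4.34×10⁻⁴ J.
Battery connected ⇒ V is held fixed. C₂ = 7.30 C₁ and U = ½CV², so U₂/U₁ = C₂/C₁ = 7.30.
U₂ = 7.30 × 4.34×10⁻⁴ = 3.17×10⁻³ J.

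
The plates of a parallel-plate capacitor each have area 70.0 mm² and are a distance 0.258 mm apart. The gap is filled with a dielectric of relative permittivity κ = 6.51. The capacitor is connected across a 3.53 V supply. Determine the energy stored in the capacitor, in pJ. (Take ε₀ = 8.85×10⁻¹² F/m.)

A = 70.0 mm² = 7.00×10⁻⁵ m².
C = κε₀A/d = 6.51 × 8.85×10⁻¹² × 7.00×10⁻⁵ / 2.58×10⁻⁴ = 1.56×10⁻¹¹ F.
U = ½CV² = ½ × 1.56×10⁻¹¹ × (3.53)² = 9.74×10⁻¹¹ J.

97.4 pJ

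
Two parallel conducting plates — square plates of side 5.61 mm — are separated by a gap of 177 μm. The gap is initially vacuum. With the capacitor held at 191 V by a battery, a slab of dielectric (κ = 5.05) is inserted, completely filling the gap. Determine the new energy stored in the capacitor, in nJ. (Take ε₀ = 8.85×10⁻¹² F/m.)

A = (5.61 mm)² = 3.15×10⁻⁵ m².
Initially C₁ = ε₀A/d = 8.85×10⁻¹² × 3.15×10⁻⁵ / 1.77×10⁻⁴ = 1.57×10⁻¹² F.
U₁ = 2.87×10⁻⁸ J.
Battery connected ⇒ V is held fixed. C₂ = 5.05 C₁ and U = ½CV², so U₂/U₁ = C₂/C₁ = 5.05.
U₂ = 5.05 × 2.87×10⁻⁸ = 1.45×10⁻⁷ J.

U ≈ 145 nJ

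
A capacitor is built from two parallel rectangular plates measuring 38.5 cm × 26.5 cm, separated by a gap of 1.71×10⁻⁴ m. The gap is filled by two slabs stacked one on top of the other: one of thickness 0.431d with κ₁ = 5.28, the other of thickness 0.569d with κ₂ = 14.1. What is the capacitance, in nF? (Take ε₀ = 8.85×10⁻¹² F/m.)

A = 38.5 × 26.5 cm² = 0.102 m².
Stacked slabs ⇒ two capacitors in series, each with the full plate area.
C₁ = κ₁ε₀A/d₁ = 5.28 × 8.85×10⁻¹² × 0.102 / 7.37×10⁻⁵ = 6.47×10⁻⁸ F.
C₂ = κ₂ε₀A/d₂ = 14.1 × 8.85×10⁻¹² × 0.102 / 9.73×10⁻⁵ = 1.31×10⁻⁷ F.
C = (1/C₁ + 1/C₂)⁻¹ = 4.33×10⁻⁸ F.

C ≈ 43.3 nF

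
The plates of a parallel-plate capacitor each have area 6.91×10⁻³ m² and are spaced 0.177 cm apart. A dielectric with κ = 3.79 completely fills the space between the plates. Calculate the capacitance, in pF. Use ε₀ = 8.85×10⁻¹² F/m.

C ≈ 131 pF

C = κε₀A/d = 3.79 × 8.85×10⁻¹² × 6.91×10⁻³ / 1.77×10⁻³ = 1.31×10⁻¹⁰ F.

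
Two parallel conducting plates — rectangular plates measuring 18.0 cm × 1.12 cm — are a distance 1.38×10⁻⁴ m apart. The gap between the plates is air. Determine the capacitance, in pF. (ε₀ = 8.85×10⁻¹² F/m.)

A = 18.0 × 1.12 cm² = 2.02×10⁻³ m².
C = ε₀A/d = 8.85×10⁻¹² × 2.02×10⁻³ / 1.38×10⁻⁴ = 1.29×10⁻¹⁰ F.

C ≈ 129 pF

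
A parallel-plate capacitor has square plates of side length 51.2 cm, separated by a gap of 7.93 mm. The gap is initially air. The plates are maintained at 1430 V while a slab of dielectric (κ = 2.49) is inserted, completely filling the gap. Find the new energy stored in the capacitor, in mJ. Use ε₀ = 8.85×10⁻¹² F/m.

0.745 mJ

A = (51.2 cm)² = 0.262 m².
Initially C₁ = ε₀A/d = 8.85×10⁻¹² × 0.262 / 7.93×10⁻³ = 2.93×10⁻¹⁰ F.
U₁ = 2.99×10⁻⁴ J.
Battery connected ⇒ V is held fixed. C₂ = 2.49 C₁ and U = ½CV², so U₂/U₁ = C₂/C₁ = 2.49.
U₂ = 2.49 × 2.99×10⁻⁴ = 7.45×10⁻⁴ J.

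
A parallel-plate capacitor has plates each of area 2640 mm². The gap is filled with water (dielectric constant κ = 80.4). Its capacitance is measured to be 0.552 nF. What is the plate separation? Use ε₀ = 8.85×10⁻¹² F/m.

3.40 mm

A = 2640 mm² = 2.64×10⁻³ m².
d = κε₀A/C = 80.4 × 8.85×10⁻¹² × 2.64×10⁻³ / 5.52×10⁻¹⁰ = 3.40×10⁻³ m.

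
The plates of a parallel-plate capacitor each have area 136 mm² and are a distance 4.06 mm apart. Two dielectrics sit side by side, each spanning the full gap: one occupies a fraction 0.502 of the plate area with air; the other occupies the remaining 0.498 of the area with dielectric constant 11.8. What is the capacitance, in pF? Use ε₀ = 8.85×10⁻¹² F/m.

A = 136 mm² = 1.36×10⁻⁴ m².
Side-by-side slabs ⇒ two capacitors in parallel, each spanning the full gap.
C₁ = κ₁ε₀A₁/d = 1.00 × 8.85×10⁻¹² × 6.83×10⁻⁵ / 4.06×10⁻³ = 1.49×10⁻¹³ F.
C₂ = κ₂ε₀A₂/d = 11.8 × 8.85×10⁻¹² × 6.77×10⁻⁵ / 4.06×10⁻³ = 1.74×10⁻¹² F.
C = C₁ + C₂ = 1.89×10⁻¹² F.

C ≈ 1.89 pF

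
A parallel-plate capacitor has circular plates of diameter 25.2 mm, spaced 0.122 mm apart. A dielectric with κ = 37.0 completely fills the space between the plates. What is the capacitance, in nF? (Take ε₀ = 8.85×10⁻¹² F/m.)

C ≈ 1.34 nF

A = π(25.2/2 mm)² = 4.99×10⁻⁴ m².
C = κε₀A/d = 37.0 × 8.85×10⁻¹² × 4.99×10⁻⁴ / 1.22×10⁻⁴ = 1.34×10⁻⁹ F.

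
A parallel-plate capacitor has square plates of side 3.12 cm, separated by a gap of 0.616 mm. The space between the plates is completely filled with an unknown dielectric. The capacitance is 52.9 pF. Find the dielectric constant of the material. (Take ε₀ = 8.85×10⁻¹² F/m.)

A = (3.12 cm)² = 9.73×10⁻⁴ m².
κ = Cd/(ε₀A) = 5.29×10⁻¹¹ × 6.16×10⁻⁴ / (8.85×10⁻¹² × 9.73×10⁻⁴) = 3.78.

κ ≈ 3.78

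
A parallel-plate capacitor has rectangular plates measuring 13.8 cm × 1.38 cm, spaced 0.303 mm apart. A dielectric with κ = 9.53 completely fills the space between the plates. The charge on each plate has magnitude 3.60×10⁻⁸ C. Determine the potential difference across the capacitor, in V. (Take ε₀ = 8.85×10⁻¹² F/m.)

67.9 V

A = 13.8 × 1.38 cm² = 1.90×10⁻³ m².
C = κε₀A/d = 9.53 × 8.85×10⁻¹² × 1.90×10⁻³ / 3.03×10⁻⁴ = 5.30×10⁻¹⁰ F.
V = Q/C = 3.60×10⁻⁸ / 5.30×10⁻¹⁰ = 67.9 V.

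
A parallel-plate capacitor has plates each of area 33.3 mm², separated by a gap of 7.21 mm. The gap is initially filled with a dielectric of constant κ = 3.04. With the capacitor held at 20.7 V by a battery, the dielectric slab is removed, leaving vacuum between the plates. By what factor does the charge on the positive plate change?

Battery connected ⇒ V is held fixed.
C₂ = 0.329 C₁ and Q = CV, so Q₂/Q₁ = C₂/C₁ = 0.329.

0.329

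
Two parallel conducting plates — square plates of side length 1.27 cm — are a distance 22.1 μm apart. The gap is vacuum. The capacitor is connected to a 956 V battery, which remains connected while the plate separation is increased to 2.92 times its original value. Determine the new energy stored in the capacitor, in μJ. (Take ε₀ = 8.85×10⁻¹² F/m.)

U ≈ 10.1 μJ

A = (1.27 cm)² = 1.61×10⁻⁴ m².
Initially C₁ = ε₀A/d = 8.85×10⁻¹² × 1.61×10⁻⁴ / 2.21×10⁻⁵ = 6.46×10⁻¹¹ F.
U₁ = 2.95×10⁻⁵ J.
Battery connected ⇒ V is held fixed. C₂ = 0.342 C₁ and U = ½CV², so U₂/U₁ = C₂/C₁ = 0.342.
U₂ = 0.342 × 2.95×10⁻⁵ = 1.01×10⁻⁵ J.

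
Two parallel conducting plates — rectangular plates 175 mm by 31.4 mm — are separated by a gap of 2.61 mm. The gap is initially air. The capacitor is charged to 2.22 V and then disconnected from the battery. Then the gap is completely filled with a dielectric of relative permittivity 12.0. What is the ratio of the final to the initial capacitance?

C = κε₀A/d scales with κ, so C₂/C₁ = κ = 12.0.

C₂/C₁ ≈ 12.0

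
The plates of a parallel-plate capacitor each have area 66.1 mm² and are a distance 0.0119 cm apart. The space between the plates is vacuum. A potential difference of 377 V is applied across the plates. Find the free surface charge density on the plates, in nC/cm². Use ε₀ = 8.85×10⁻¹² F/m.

σ ≈ 2.80 nC/cm²

A = 66.1 mm² = 6.61×10⁻⁵ m².
C = ε₀A/d = 8.85×10⁻¹² × 6.61×10⁻⁵ / 1.19×10⁻⁴ = 4.92×10⁻¹² F.
σ = Q/A = CV/A = 4.92×10⁻¹² × 377 / 6.61×10⁻⁵ = 2.80×10⁻⁵ C/m².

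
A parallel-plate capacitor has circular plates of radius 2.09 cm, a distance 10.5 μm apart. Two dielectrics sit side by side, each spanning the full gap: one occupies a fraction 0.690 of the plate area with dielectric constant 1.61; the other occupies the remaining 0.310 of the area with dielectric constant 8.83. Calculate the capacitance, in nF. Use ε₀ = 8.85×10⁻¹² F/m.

A = π(2.09 cm)² = 1.37×10⁻³ m².
Side-by-side slabs ⇒ two capacitors in parallel, each spanning the full gap.
C₁ = κ₁ε₀A₁/d = 1.61 × 8.85×10⁻¹² × 9.47×10⁻⁴ / 1.05×10⁻⁵ = 1.28×10⁻⁹ F.
C₂ = κ₂ε₀A₂/d = 8.83 × 8.85×10⁻¹² × 4.25×10⁻⁴ / 1.05×10⁻⁵ = 3.17×10⁻⁹ F.
C = C₁ + C₂ = 4.45×10⁻⁹ F.

4.45 nF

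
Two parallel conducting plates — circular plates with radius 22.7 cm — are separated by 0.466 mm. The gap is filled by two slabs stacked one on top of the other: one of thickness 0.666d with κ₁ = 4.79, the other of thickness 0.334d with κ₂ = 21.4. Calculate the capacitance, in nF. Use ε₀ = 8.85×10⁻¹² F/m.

C ≈ 19.9 nF

A = π(22.7 cm)² = 0.162 m².
Stacked slabs ⇒ two capacitors in series, each with the full plate area.
C₁ = κ₁ε₀A/d₁ = 4.79 × 8.85×10⁻¹² × 0.162 / 3.10×10⁻⁴ = 2.21×10⁻⁸ F.
C₂ = κ₂ε₀A/d₂ = 21.4 × 8.85×10⁻¹² × 0.162 / 1.56×10⁻⁴ = 1.97×10⁻⁷ F.
C = (1/C₁ + 1/C₂)⁻¹ = 1.99×10⁻⁸ F.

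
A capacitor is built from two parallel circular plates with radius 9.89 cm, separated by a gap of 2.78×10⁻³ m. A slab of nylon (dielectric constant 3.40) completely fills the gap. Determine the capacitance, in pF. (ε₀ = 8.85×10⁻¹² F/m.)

C ≈ 333 pF

A = π(9.89 cm)² = 3.07×10⁻² m².
C = κε₀A/d = 3.40 × 8.85×10⁻¹² × 3.07×10⁻² / 2.78×10⁻³ = 3.33×10⁻¹⁰ F.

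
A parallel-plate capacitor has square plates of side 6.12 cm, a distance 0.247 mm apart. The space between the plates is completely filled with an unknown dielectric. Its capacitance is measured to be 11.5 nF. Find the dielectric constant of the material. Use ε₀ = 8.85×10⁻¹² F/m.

85.7

A = (6.12 cm)² = 3.75×10⁻³ m².
κ = Cd/(ε₀A) = 1.15×10⁻⁸ × 2.47×10⁻⁴ / (8.85×10⁻¹² × 3.75×10⁻³) = 85.7.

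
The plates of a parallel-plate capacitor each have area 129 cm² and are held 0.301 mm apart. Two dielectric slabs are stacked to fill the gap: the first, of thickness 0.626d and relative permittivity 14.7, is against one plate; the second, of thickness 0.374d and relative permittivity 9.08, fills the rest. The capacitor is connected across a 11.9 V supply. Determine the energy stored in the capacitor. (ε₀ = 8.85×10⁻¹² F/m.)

A = 129 cm² = 1.29×10⁻² m².
Stacked slabs ⇒ two capacitors in series, each with the full plate area.
C₁ = κ₁ε₀A/d₁ = 14.7 × 8.85×10⁻¹² × 1.29×10⁻² / 1.88×10⁻⁴ = 8.91×10⁻⁹ F.
C₂ = κ₂ε₀A/d₂ = 9.08 × 8.85×10⁻¹² × 1.29×10⁻² / 1.13×10⁻⁴ = 9.21×10⁻⁹ F.
C = (1/C₁ + 1/C₂)⁻¹ = 4.53×10⁻⁹ F.
U = ½CV² = ½ × 4.53×10⁻⁹ × (11.9)² = 3.21×10⁻⁷ J.

U ≈ 321 nJ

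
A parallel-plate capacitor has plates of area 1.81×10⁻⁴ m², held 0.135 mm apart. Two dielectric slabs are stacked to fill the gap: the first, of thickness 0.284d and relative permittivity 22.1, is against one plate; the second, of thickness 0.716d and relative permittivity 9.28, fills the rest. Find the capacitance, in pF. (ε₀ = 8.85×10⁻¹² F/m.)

C ≈ 132 pF

Stacked slabs ⇒ two capacitors in series, each with the full plate area.
C₁ = κ₁ε₀A/d₁ = 22.1 × 8.85×10⁻¹² × 1.81×10⁻⁴ / 3.83×10⁻⁵ = 9.23×10⁻¹⁰ F.
C₂ = κ₂ε₀A/d₂ = 9.28 × 8.85×10⁻¹² × 1.81×10⁻⁴ / 9.67×10⁻⁵ = 1.54×10⁻¹⁰ F.
C = (1/C₁ + 1/C₂)⁻¹ = 1.32×10⁻¹⁰ F.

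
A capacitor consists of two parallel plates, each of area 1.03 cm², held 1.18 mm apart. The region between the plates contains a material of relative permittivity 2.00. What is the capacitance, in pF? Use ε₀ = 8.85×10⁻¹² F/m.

C ≈ 1.55 pF

A = 1.03 cm² = 1.03×10⁻⁴ m².
C = κε₀A/d = 2.00 × 8.85×10⁻¹² × 1.03×10⁻⁴ / 1.18×10⁻³ = 1.55×10⁻¹² F.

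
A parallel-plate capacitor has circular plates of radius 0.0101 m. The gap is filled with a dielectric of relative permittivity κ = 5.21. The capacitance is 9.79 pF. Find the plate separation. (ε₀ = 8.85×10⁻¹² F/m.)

A = π(0.0101 m)² = 3.20×10⁻⁴ m².
d = κε₀A/C = 5.21 × 8.85×10⁻¹² × 3.20×10⁻⁴ / 9.79×10⁻¹² = 1.51×10⁻³ m.

1.51 mm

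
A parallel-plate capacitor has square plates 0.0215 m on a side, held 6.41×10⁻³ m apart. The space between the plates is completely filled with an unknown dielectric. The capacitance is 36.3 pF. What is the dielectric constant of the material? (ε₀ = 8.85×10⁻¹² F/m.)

A = (0.0215 m)² = 4.62×10⁻⁴ m².
κ = Cd/(ε₀A) = 3.63×10⁻¹¹ × 6.41×10⁻³ / (8.85×10⁻¹² × 4.62×10⁻⁴) = 56.9.

κ ≈ 56.9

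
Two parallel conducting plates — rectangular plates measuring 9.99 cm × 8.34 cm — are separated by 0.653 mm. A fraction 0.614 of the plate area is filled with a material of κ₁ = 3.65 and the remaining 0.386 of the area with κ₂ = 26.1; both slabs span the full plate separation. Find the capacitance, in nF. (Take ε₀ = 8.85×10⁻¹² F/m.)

C ≈ 1.39 nF

A = 9.99 × 8.34 cm² = 8.33×10⁻³ m².
Side-by-side slabs ⇒ two capacitors in parallel, each spanning the full gap.
C₁ = κ₁ε₀A₁/d = 3.65 × 8.85×10⁻¹² × 5.12×10⁻³ / 6.53×10⁻⁴ = 2.53×10⁻¹⁰ F.
C₂ = κ₂ε₀A₂/d = 26.1 × 8.85×10⁻¹² × 3.22×10⁻³ / 6.53×10⁻⁴ = 1.14×10⁻⁹ F.
C = C₁ + C₂ = 1.39×10⁻⁹ F.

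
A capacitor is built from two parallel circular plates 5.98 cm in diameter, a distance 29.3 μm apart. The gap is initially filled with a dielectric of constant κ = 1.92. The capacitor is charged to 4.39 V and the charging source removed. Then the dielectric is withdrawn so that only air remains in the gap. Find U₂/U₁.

U₂/U₁ ≈ 1.92

Isolated ⇒ Q is held fixed.
C₂ = 0.521 C₁ and U = Q²/(2C), so U₂/U₁ = C₁/C₂ = 1.92.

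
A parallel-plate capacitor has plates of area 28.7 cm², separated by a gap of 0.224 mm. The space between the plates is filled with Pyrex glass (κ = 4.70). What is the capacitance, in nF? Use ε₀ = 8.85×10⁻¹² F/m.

A = 28.7 cm² = 2.87×10⁻³ m².
C = κε₀A/d = 4.70 × 8.85×10⁻¹² × 2.87×10⁻³ / 2.24×10⁻⁴ = 5.33×10⁻¹⁰ F.

C ≈ 0.533 nF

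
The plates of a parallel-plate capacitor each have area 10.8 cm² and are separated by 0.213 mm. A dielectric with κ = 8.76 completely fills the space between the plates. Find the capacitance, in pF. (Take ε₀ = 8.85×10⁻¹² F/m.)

393 pF

A = 10.8 cm² = 1.08×10⁻³ m².
C = κε₀A/d = 8.76 × 8.85×10⁻¹² × 1.08×10⁻³ / 2.13×10⁻⁴ = 3.93×10⁻¹⁰ F.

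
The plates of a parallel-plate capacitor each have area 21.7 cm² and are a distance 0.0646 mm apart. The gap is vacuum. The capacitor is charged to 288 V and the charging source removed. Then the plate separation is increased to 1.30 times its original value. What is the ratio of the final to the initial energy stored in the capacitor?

U₂/U₁ ≈ 1.30

Isolated ⇒ Q is held fixed.
C₂ = 0.769 C₁ and U = Q²/(2C), so U₂/U₁ = C₁/C₂ = 1.30.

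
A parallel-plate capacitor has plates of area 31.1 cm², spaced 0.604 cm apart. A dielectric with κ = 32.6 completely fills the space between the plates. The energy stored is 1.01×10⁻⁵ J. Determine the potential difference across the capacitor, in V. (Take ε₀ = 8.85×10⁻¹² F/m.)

369 V

A = 31.1 cm² = 3.11×10⁻³ m².
C = κε₀A/d = 32.6 × 8.85×10⁻¹² × 3.11×10⁻³ / 6.04×10⁻³ = 1.49×10⁻¹⁰ F.
V = √(2U/C) = √(2 × 1.01×10⁻⁵ / 1.49×10⁻¹⁰) = 3.69×10² V.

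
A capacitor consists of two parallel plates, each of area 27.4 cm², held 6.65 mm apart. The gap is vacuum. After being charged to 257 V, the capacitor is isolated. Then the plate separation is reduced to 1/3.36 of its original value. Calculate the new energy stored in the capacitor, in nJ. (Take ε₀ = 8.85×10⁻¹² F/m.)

A = 27.4 cm² = 2.74×10⁻³ m².
Initially C₁ = ε₀A/d = 8.85×10⁻¹² × 2.74×10⁻³ / 6.65×10⁻³ = 3.65×10⁻¹² F.
U₁ = 1.20×10⁻⁷ J.
Isolated ⇒ Q is held fixed. C₂ = 3.36 C₁ and U = Q²/(2C), so U₂/U₁ = C₁/C₂ = 0.298.
U₂ = 0.298 × 1.20×10⁻⁷ = 3.58×10⁻⁸ J.

U ≈ 35.8 nJ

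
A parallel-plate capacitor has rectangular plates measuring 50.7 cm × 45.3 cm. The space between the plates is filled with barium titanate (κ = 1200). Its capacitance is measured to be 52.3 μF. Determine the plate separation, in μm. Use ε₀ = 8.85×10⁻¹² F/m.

d ≈ 46.6 μm

A = 50.7 × 45.3 cm² = 0.230 m².
d = κε₀A/C = 1200 × 8.85×10⁻¹² × 0.230 / 5.23×10⁻⁵ = 4.66×10⁻⁵ m.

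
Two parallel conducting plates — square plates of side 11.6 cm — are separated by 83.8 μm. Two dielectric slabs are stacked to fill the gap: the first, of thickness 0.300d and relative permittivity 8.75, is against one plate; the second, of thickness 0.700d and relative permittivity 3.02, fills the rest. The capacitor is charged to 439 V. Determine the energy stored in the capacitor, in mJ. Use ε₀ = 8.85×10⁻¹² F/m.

U ≈ 0.515 mJ

A = (11.6 cm)² = 1.35×10⁻² m².
Stacked slabs ⇒ two capacitors in series, each with the full plate area.
C₁ = κ₁ε₀A/d₁ = 8.75 × 8.85×10⁻¹² × 1.35×10⁻² / 2.51×10⁻⁵ = 4.14×10⁻⁸ F.
C₂ = κ₂ε₀A/d₂ = 3.02 × 8.85×10⁻¹² × 1.35×10⁻² / 5.87×10⁻⁵ = 6.13×10⁻⁹ F.
C = (1/C₁ + 1/C₂)⁻¹ = 5.34×10⁻⁹ F.
U = ½CV² = ½ × 5.34×10⁻⁹ × (439)² = 5.15×10⁻⁴ J.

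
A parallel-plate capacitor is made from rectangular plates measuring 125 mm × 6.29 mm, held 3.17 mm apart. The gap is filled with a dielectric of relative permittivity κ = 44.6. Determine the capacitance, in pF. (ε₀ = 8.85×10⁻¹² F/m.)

A = 125 × 6.29 mm² = 7.86×10⁻⁴ m².
C = κε₀A/d = 44.6 × 8.85×10⁻¹² × 7.86×10⁻⁴ / 3.17×10⁻³ = 9.79×10⁻¹¹ F.

C ≈ 97.9 pF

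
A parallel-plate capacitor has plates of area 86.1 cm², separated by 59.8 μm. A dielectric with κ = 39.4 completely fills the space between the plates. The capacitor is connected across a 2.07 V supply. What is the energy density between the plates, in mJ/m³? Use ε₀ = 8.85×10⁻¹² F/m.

E = V/d = 2.07 / 5.98×10⁻⁵ = 3.46×10⁴ V/m.
u = ½κε₀E² = ½ × 39.4 × 8.85×10⁻¹² × (3.46×10⁴)² = 0.209 J/m³.

u ≈ 209 mJ/m³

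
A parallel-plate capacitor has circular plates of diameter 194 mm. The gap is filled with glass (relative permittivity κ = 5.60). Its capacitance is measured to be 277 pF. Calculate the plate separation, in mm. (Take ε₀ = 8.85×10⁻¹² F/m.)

d ≈ 5.29 mm

A = π(194/2 mm)² = 2.96×10⁻² m².
d = κε₀A/C = 5.60 × 8.85×10⁻¹² × 2.96×10⁻² / 2.77×10⁻¹⁰ = 5.29×10⁻³ m.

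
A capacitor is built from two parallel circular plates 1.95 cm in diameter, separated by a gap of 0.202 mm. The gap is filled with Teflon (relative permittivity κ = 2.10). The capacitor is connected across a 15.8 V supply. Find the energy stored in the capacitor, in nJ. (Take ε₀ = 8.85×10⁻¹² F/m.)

U ≈ 3.43 nJ

A = π(1.95/2 cm)² = 2.99×10⁻⁴ m².
C = κε₀A/d = 2.10 × 8.85×10⁻¹² × 2.99×10⁻⁴ / 2.02×10⁻⁴ = 2.75×10⁻¹¹ F.
U = ½CV² = ½ × 2.75×10⁻¹¹ × (15.8)² = 3.43×10⁻⁹ J.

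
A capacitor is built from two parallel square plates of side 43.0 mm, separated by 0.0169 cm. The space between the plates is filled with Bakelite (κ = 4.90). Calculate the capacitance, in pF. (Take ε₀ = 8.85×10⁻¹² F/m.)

A = (43.0 mm)² = 1.85×10⁻³ m².
C = κε₀A/d = 4.90 × 8.85×10⁻¹² × 1.85×10⁻³ / 1.69×10⁻⁴ = 4.74×10⁻¹⁰ F.

474 pF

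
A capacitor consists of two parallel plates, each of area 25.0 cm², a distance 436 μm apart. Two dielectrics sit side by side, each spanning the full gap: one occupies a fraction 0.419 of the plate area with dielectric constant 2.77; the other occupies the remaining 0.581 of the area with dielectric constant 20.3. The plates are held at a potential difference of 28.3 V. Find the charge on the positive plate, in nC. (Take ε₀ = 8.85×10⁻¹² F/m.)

18.6 nC

A = 25.0 cm² = 2.50×10⁻³ m².
Side-by-side slabs ⇒ two capacitors in parallel, each spanning the full gap.
C₁ = κ₁ε₀A₁/d = 2.77 × 8.85×10⁻¹² × 1.05×10⁻³ / 4.36×10⁻⁴ = 5.89×10⁻¹¹ F.
C₂ = κ₂ε₀A₂/d = 20.3 × 8.85×10⁻¹² × 1.45×10⁻³ / 4.36×10⁻⁴ = 5.99×10⁻¹⁰ F.
C = C₁ + C₂ = 6.57×10⁻¹⁰ F.
Q = CV = 6.57×10⁻¹⁰ × 28.3 = 1.86×10⁻⁸ C.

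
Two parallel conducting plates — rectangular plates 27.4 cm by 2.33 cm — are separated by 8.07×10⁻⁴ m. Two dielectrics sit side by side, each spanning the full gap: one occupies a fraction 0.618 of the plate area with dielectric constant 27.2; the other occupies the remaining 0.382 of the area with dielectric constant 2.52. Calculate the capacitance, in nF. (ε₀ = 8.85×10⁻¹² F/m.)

A = 27.4 × 2.33 cm² = 6.38×10⁻³ m².
Side-by-side slabs ⇒ two capacitors in parallel, each spanning the full gap.
C₁ = κ₁ε₀A₁/d = 27.2 × 8.85×10⁻¹² × 3.95×10⁻³ / 8.07×10⁻⁴ = 1.18×10⁻⁹ F.
C₂ = κ₂ε₀A₂/d = 2.52 × 8.85×10⁻¹² × 2.44×10⁻³ / 8.07×10⁻⁴ = 6.74×10⁻¹¹ F.
C = C₁ + C₂ = 1.24×10⁻⁹ F.

C ≈ 1.24 nF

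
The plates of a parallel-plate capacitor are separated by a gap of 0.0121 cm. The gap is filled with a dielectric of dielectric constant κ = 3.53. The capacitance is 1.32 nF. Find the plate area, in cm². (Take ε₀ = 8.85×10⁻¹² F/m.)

A = Cd/(κε₀) = 1.32×10⁻⁹ × 1.21×10⁻⁴ / (3.53 × 8.85×10⁻¹²) = 5.11×10⁻³ m².

51.1 cm²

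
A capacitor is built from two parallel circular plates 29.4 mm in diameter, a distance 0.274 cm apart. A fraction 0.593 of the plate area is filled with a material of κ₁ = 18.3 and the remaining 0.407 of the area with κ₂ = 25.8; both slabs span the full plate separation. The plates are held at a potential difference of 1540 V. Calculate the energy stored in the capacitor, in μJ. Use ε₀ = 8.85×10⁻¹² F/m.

A = π(29.4/2 mm)² = 6.79×10⁻⁴ m².
Side-by-side slabs ⇒ two capacitors in parallel, each spanning the full gap.
C₁ = κ₁ε₀A₁/d = 18.3 × 8.85×10⁻¹² × 4.03×10⁻⁴ / 2.74×10⁻³ = 2.38×10⁻¹¹ F.
C₂ = κ₂ε₀A₂/d = 25.8 × 8.85×10⁻¹² × 2.76×10⁻⁴ / 2.74×10⁻³ = 2.30×10⁻¹¹ F.
C = C₁ + C₂ = 4.68×10⁻¹¹ F.
U = ½CV² = ½ × 4.68×10⁻¹¹ × (1540)² = 5.55×10⁻⁵ J.

U ≈ 55.5 μJ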